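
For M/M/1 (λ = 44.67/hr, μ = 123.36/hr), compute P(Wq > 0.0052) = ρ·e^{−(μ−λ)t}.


ρ = 44.67/123.36 = 0.3621
P(Wq > t) = ρ·e^{−(μ−λ)t} = 0.3621·e^{−0.4092}
= 0.3621·0.664189 = 0.240510

Final: 0.240510


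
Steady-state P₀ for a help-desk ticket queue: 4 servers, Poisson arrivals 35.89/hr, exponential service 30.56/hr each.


a = λ/μ = 35.89/30.56 = 1.1744; ρ = a/c = 0.2936
Σ_{k=0}^{3} a^k/k! (terms k=0..3) = 1.00000 + 1.17441 + 0.68962 + 0.26997 = 3.13400
Tail: a^4/(4!(1−ρ)) = 1.90231/(24·0.7064) = 0.11221
P₀ = 1/(3.13400 + 0.11221) = 1/3.24620 = 0.308052

Final: 0.308052


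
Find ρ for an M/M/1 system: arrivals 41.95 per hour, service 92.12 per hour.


ρ = λ/μ = 41.95/92.12 = 0.4554

Final: 0.4554


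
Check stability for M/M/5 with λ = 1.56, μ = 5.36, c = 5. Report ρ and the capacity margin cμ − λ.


Total capacity cμ = 5·5.36 = 26.80/hr
ρ = λ/(cμ) = 1.56/26.80 = 0.05821
Stable ⇔ ρ < 1: YES
Spare capacity = cμ − λ = 26.80 − 1.56 = 25.24/hr

Final: ρ = 0.05821; stable; margin = 25.24/hr


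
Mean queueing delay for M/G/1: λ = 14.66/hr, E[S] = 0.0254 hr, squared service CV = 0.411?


ρ = λ·E[S] = 14.66·0.0254 = 0.3724
E[S²] = E[S]²(1+C_s²) = 0.0254²·(1+0.411) = 0.0009103
Wq = λ·E[S²]/(2(1−ρ)) = 14.66·0.0009103/(2·0.6276) = 0.01063 hr

Final: 0.01063 hr


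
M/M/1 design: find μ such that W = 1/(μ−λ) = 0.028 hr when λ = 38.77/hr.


W = 1/(μ−λ) ⇒ μ − λ = 1/W = 1/0.028 = 35.7143
μ = λ + 1/W = 38.77 + 35.7143 = 74.4843 per hr

Final: 74.4843 /hr


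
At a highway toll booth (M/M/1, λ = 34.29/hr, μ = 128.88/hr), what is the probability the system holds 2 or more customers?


ρ = 34.29/128.88 = 0.2661
P(N ≥ n) = ρ^n = 0.2661^2 = 0.070789

Final: 0.070789


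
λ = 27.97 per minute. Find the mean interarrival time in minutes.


Mean interarrival time = 1/λ = 1/27.97 minute = 0.03575 minute
In minutes: 0.03575 × 1 = 0.03575 min

Final: 0.03575 min


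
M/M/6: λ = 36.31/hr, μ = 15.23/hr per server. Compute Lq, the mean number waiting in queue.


a = λ/μ = 2.3841; ρ = a/6 = 0.3974
P₀ = 0.091778
Lq = P₀·a^c·ρ / (c!·(1−ρ)²) = 0.091778·183.63611·0.3974/(720·0.36318)
= 0.02561

Final: 0.02561


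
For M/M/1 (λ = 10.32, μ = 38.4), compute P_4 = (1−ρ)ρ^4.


ρ = 10.32/38.4 = 0.2688
P_n = (1−ρ)·ρ^n = (1 − 0.2688)·0.2688^4 = 0.7312·0.005217 = 0.003815

Final: 0.003815


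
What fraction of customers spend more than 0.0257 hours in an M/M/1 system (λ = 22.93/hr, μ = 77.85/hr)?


W ~ Exponential(μ−λ) for M/M/1.
μ − λ = 77.85 − 22.93 = 54.9200
P(W > t) = e^{−(μ−λ)t} = e^{−1.4114} = 0.243791

Final: 0.243791


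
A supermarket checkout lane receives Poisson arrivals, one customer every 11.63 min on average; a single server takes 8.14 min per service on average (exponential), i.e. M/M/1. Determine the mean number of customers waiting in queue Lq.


λ = 60/11.63 = 5.1591 /hr
μ = 60/8.14 = 7.3710 /hr
ρ = λ/μ = 5.1591/7.3710 = 0.6999
Lq = ρ²/(1−ρ) = 0.4899/0.3001 = 1.6325

Final: 1.6325


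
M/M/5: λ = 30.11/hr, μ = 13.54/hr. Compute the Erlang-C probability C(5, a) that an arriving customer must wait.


a = λ/μ = 2.2238; ρ = a/5 = 0.4448
P₀ = 0.106788 (from M/M/c formula)
C(c,a) = [a^c/(c!(1−ρ))]·P₀ = [54.38266/(120·0.5552)]·0.106788
= 0.81620·0.106788 = 0.087160

Final: 0.087160


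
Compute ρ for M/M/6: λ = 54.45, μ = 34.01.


ρ = λ/(cμ) = 54.45/(6·34.01) = 54.45/204.06 = 0.2668

Final: 0.2668


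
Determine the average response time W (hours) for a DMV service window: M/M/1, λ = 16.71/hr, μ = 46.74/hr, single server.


W = 1/(μ−λ) = 1/(46.74 − 16.71) = 1/30.03 = 0.03330 hr

Final: 0.03330 hr


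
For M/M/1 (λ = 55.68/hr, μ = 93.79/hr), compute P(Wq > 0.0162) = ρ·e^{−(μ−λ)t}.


ρ = 55.68/93.79 = 0.5937
P(Wq > t) = ρ·e^{−(μ−λ)t} = 0.5937·e^{−0.6174}
= 0.5937·0.539355 = 0.320197

Final: 0.320197


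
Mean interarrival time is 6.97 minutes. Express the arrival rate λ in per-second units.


λ = 1/(interarrival time) in consistent units.
1 second = 0.0166667 min, so λ = 0.0166667/6.97 = 0.002391 per second

Final: 0.002391 /sec


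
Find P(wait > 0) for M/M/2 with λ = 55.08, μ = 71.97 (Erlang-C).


a = λ/μ = 0.7653; ρ = a/2 = 0.3827
P₀ = 0.446488 (from M/M/c formula)
C(c,a) = [a^c/(c!(1−ρ))]·P₀ = [0.58571/(2·0.6173)]·0.446488
= 0.47438·0.446488 = 0.211807

Final: 0.211807


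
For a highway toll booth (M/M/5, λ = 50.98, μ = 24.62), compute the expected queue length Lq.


a = λ/μ = 2.0707; ρ = a/5 = 0.4141
P₀ = 0.124973
Lq = P₀·a^c·ρ / (c!·(1−ρ)²) = 0.124973·38.06790·0.4141/(120·0.34324)
= 0.04783

Final: 0.04783


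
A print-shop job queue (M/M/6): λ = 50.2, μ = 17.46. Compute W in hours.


a = 2.8751; ρ = 0.4792; P₀ = 0.055678
Lq = P₀·a^c·ρ/(c!(1−ρ)²) = 0.07717
Wq = Lq/λ = 0.07717/50.2 = 0.001537 hr
W = Wq + 1/μ = 0.001537 + 0.05727 = 0.05881 hr

Final: 0.05881 hr


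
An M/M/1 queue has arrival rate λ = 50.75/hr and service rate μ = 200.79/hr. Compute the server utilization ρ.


ρ = λ/μ = 50.75/200.79 = 0.2528

Final: 0.2528


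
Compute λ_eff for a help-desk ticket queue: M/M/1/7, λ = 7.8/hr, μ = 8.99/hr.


ρ = 0.8676; P_K = (1−ρ)ρ^7/(1−ρ^8) = 0.072168
λ_eff = λ(1 − P_K) = 7.8·(1 − 0.072168) = 7.8·0.927832 = 7.2371 /hr

Final: 7.2371 /hr


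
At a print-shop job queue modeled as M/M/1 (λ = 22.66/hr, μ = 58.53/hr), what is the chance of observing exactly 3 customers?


ρ = 22.66/58.53 = 0.3872
P_n = (1−ρ)·ρ^n = (1 − 0.3872)·0.3872^3 = 0.6128·0.058029 = 0.035563

Final: 0.035563


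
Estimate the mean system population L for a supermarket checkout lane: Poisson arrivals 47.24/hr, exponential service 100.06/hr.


ρ = λ/μ = 47.24/100.06 = 0.4721
L = ρ/(1−ρ) = 0.4721/(1 − 0.4721) = 0.4721/0.5279 = 0.8944

Final: 0.8944


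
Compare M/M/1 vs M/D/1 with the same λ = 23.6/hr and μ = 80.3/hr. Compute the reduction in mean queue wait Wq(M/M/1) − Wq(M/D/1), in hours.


ρ = 23.6/80.3 = 0.2939
Wq(M/M/1) = ρ/(μ−λ) = 0.2939/56.70 = 0.005183 hr
Wq(M/D/1) = ρ/(2(μ−λ)) = 0.002592 hr
Savings = 0.005183 − 0.002592 = 0.002592 hr

Final: 0.002592 hr


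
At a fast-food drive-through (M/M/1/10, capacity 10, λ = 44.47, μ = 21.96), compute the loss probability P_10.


ρ = λ/μ = 44.47/21.96 = 2.0250
P_K = (1−ρ)ρ^K/(1−ρ^(K+1)) = (-1.0250·1159.706087)/(1 − 2348.457636)
= -1188.751549/-2347.457636 = 0.506400

Final: 0.506400


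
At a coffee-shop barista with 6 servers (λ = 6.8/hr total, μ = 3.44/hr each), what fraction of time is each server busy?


ρ = λ/(cμ) = 6.8/(6·3.44) = 6.8/20.64 = 0.3295

Final: 0.3295


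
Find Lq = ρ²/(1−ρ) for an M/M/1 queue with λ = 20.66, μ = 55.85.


ρ = 20.66/55.85 = 0.3699
Lq = ρ²/(1−ρ) = 0.1368/0.6301 = 0.2172

Final: 0.2172


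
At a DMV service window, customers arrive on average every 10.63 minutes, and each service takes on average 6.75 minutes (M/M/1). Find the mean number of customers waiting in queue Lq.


λ = 60/10.63 = 5.6444 /hr
μ = 60/6.75 = 8.8889 /hr
ρ = λ/μ = 5.6444/8.8889 = 0.6350
Lq = ρ²/(1−ρ) = 0.4032/0.3650 = 1.1047

Final: 1.1047


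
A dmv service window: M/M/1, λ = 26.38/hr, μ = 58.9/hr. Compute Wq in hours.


ρ = 26.38/58.9 = 0.4479
Wq = ρ/(μ−λ) = 0.4479/(58.9 − 26.38) = 0.4479/32.52 = 0.01377 hr

Final: 0.01377 hr


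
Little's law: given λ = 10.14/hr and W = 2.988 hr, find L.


L = λW = 10.14·2.988 = 30.2983

Final: 30.2983


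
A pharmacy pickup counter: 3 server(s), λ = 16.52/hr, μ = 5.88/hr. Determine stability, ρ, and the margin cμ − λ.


Total capacity cμ = 3·5.88 = 17.64/hr
ρ = λ/(cμ) = 16.52/17.64 = 0.9365
Stable ⇔ ρ < 1: YES
Spare capacity = cμ − λ = 17.64 − 16.52 = 1.12/hr

Final: ρ = 0.9365; stable; margin = 1.12/hr


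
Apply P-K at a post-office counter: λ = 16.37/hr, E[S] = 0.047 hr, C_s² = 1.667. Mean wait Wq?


ρ = λ·E[S] = 16.37·0.047 = 0.7694
E[S²] = E[S]²(1+C_s²) = 0.047²·(1+1.667) = 0.005891
Wq = λ·E[S²]/(2(1−ρ)) = 16.37·0.005891/(2·0.2306) = 0.20910 hr

Final: 0.20910 hr


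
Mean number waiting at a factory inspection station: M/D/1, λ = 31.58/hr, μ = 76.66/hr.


ρ = 31.58/76.66 = 0.4119
M/D/1: Lq = ρ²/(2(1−ρ)) = 0.1697/(2·0.5881) = 0.14429

Final: 0.14429


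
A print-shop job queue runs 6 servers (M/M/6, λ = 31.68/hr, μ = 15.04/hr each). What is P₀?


a = λ/μ = 31.68/15.04 = 2.1064; ρ = a/c = 0.3511
Σ_{k=0}^{5} a^k/k! (terms k=0..5) = 1.00000 + 2.10638 + 2.21842 + 1.55762 + 0.82023 + 0.34555 = 8.04821
Tail: a^6/(6!(1−ρ)) = 87.34218/(720·0.6489) = 0.18693
P₀ = 1/(8.04821 + 0.18693) = 1/8.23514 = 0.121431

Final: 0.121431


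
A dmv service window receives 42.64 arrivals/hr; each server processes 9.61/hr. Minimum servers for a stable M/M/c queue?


Stability requires cμ > λ ⇔ c > λ/μ.
λ/μ = 42.64/9.61 = 4.4370
Minimum integer c = ⌊4.4370⌋ + 1 = 5
Check: 5·9.61 = 48.05 > 42.64, while 4·9.61 = 38.44 ≤ 42.64

Final: 5 servers


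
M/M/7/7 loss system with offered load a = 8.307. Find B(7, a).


B(c,a) = (a^c/c!) / Σ_{k=0}^{c} a^k/k!
a^7/7! = 541.600351
Σ terms (k=0..7): 1.00000 + 8.30700 + 34.50312 + 95.53915 + 198.41093 + 329.63992 + 456.38648 + 541.60035 = 1665.386961
B = 541.600351/1665.386961 = 0.325210

Final: 0.325210


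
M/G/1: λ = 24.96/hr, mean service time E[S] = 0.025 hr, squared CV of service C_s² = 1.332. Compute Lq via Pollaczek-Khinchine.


ρ = λ·E[S] = 24.96·0.025 = 0.6240
Lq = ρ²(1+C_s²)/(2(1−ρ)) = 0.3894·(1+1.332)/(2·0.3760)
= 0.3894·2.3320/0.7520 = 1.20748

Final: 1.20748


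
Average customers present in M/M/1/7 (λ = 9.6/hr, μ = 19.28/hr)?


ρ = 9.6/19.28 = 0.4979
L = ρ[1 − (K+1)ρ^K + Kρ^(K+1)] / [(1−ρ)(1−ρ^(K+1))]
Numerator: 0.4979·(1 − 8·0.007588 + 7·0.003778) = 0.480867
Denominator: (0.5021)·(0.996222) = 0.500178
L = 0.480867/0.500178 = 0.9614

Final: 0.9614


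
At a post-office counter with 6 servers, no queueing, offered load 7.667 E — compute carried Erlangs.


B(6,7.667) = 0.371183 (Erlang-B)
Carried load = a(1 − B) = 7.667·(1 − 0.371183) = 7.667·0.628817 = 4.8211 E

Final: 4.8211 Erlangs


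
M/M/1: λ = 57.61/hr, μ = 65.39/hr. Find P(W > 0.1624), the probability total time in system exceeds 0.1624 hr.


W ~ Exponential(μ−λ) for M/M/1.
μ − λ = 65.39 − 57.61 = 7.7800
P(W > t) = e^{−(μ−λ)t} = e^{−1.2635} = 0.282671

Final: 0.282671


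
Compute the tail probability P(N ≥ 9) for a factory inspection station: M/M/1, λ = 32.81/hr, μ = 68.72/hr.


ρ = 32.81/68.72 = 0.4774
P(N ≥ n) = ρ^n = 0.4774^9 = 0.001289

Final: 0.001289


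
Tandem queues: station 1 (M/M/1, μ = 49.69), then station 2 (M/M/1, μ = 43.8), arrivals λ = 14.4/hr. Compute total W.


Each node sees arrival rate λ = 14.4/hr (tandem ⇒ throughput preserved).
W₁ = 1/(μ₁−λ) = 1/(49.69−14.4) = 0.02834 hr
W₂ = 1/(μ₂−λ) = 1/(43.8−14.4) = 0.03401 hr
W_total = W₁ + W₂ = 0.02834 + 0.03401 = 0.06235 hr

Final: 0.06235 hr


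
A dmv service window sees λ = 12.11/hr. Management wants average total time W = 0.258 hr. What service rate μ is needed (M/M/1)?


W = 1/(μ−λ) ⇒ μ − λ = 1/W = 1/0.258 = 3.8760
μ = λ + 1/W = 12.11 + 3.8760 = 15.9860 per hr

Final: 15.9860 /hr


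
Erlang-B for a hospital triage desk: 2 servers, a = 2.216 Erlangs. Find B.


B(c,a) = (a^c/c!) / Σ_{k=0}^{c} a^k/k!
a^2/2! = 2.455328
Σ terms (k=0..2): 1.00000 + 2.21600 + 2.45533 = 5.671328
B = 2.455328/5.671328 = 0.432937

Final: 0.432937


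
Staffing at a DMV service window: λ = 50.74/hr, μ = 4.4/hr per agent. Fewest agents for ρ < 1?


Stability requires cμ > λ ⇔ c > λ/μ.
λ/μ = 50.74/4.4 = 11.5318
Minimum integer c = ⌊11.5318⌋ + 1 = 12
Check: 12·4.4 = 52.80 > 50.74, while 11·4.4 = 48.40 ≤ 50.74

Final: 12 servers


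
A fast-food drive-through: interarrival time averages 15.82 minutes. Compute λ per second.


λ = 1/(interarrival time) in consistent units.
1 second = 0.0166667 min, so λ = 0.0166667/15.82 = 0.001054 per second

Final: 0.001054 /sec


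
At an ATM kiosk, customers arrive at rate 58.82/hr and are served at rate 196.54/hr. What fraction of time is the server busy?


ρ = λ/μ = 58.82/196.54 = 0.2993

Final: 0.2993


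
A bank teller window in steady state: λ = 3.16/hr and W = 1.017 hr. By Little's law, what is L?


L = λW = 3.16·1.017 = 3.2137

Final: 3.2137


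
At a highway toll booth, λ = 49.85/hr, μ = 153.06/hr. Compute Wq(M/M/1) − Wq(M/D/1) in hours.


ρ = 49.85/153.06 = 0.3257
Wq(M/M/1) = ρ/(μ−λ) = 0.3257/103.21 = 0.003156 hr
Wq(M/D/1) = ρ/(2(μ−λ)) = 0.001578 hr
Savings = 0.003156 − 0.001578 = 0.001578 hr

Final: 0.001578 hr


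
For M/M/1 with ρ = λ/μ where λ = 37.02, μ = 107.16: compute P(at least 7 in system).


ρ = 37.02/107.16 = 0.3455
P(N ≥ n) = ρ^n = 0.3455^7 = 0.0005873

Final: 0.0005873


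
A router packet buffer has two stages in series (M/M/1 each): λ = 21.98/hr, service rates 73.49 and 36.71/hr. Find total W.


Each node sees arrival rate λ = 21.98/hr (tandem ⇒ throughput preserved).
W₁ = 1/(μ₁−λ) = 1/(73.49−21.98) = 0.01941 hr
W₂ = 1/(μ₂−λ) = 1/(36.71−21.98) = 0.06789 hr
W_total = W₁ + W₂ = 0.01941 + 0.06789 = 0.08730 hr

Final: 0.08730 hr


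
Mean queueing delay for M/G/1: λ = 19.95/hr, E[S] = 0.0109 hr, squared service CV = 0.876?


ρ = λ·E[S] = 19.95·0.0109 = 0.2175
E[S²] = E[S]²(1+C_s²) = 0.0109²·(1+0.876) = 0.0002229
Wq = λ·E[S²]/(2(1−ρ)) = 19.95·0.0002229/(2·0.7825) = 0.002841 hr

Final: 0.002841 hr


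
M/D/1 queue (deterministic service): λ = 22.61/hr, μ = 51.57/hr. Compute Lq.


ρ = 22.61/51.57 = 0.4384
M/D/1: Lq = ρ²/(2(1−ρ)) = 0.1922/(2·0.5616) = 0.17115

Final: 0.17115


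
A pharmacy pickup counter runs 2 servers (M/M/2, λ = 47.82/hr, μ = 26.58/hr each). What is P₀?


a = λ/μ = 47.82/26.58 = 1.7991; ρ = a/c = 0.8995
Σ_{k=0}^{1} a^k/k! (terms k=0..1) = 1.00000 + 1.79910 = 2.79910
Tail: a^2/(2!(1−ρ)) = 3.23675/(2·0.1005) = 16.11102
P₀ = 1/(2.79910 + 16.11102) = 1/18.91011 = 0.052882

Final: 0.052882


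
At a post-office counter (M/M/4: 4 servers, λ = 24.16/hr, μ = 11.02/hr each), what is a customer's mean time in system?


a = 2.1924; ρ = 0.5481; P₀ = 0.105463
Lq = P₀·a^c·ρ/(c!(1−ρ)²) = 0.27246
Wq = Lq/λ = 0.27246/24.16 = 0.01128 hr
W = Wq + 1/μ = 0.01128 + 0.09074 = 0.10202 hr

Final: 0.10202 hr


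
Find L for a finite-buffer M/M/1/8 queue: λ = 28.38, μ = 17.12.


ρ = 28.38/17.12 = 1.6577
L = ρ[1 − (K+1)ρ^K + Kρ^(K+1)] / [(1−ρ)(1−ρ^(K+1))]
Numerator: 1.6577·(1 − 9·57.025493 + 8·94.531745) = 404.521971
Denominator: (-0.6577)·(-93.531745) = 61.516791
L = 404.521971/61.516791 = 6.5758

Final: 6.5758


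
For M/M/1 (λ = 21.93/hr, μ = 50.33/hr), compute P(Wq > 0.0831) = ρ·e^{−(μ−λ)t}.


ρ = 21.93/50.33 = 0.4357
P(Wq > t) = ρ·e^{−(μ−λ)t} = 0.4357·e^{−2.3600}
= 0.4357·0.094416 = 0.041140

Final: 0.041140


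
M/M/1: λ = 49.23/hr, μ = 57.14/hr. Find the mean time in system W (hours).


W = 1/(μ−λ) = 1/(57.14 − 49.23) = 1/7.91 = 0.1264 hr

Final: 0.1264 hr


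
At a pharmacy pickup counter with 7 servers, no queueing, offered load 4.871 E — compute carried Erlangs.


B(7,4.871) = 0.112483 (Erlang-B)
Carried load = a(1 − B) = 4.871·(1 − 0.112483) = 4.871·0.887517 = 4.3231 E

Final: 4.3231 Erlangs


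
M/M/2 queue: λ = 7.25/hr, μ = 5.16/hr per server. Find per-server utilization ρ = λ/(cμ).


ρ = λ/(cμ) = 7.25/(2·5.16) = 7.25/10.32 = 0.7025

Final: 0.7025


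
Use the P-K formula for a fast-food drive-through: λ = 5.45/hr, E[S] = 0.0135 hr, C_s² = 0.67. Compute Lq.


ρ = λ·E[S] = 5.45·0.0135 = 0.07358
Lq = ρ²(1+C_s²)/(2(1−ρ)) = 0.005413·(1+0.67)/(2·0.9264)
= 0.005413·1.6700/1.8529 = 0.004879

Final: 0.004879


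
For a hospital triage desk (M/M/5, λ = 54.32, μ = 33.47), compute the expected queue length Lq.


a = λ/μ = 1.6229; ρ = a/5 = 0.3246
P₀ = 0.196836
Lq = P₀·a^c·ρ / (c!·(1−ρ)²) = 0.196836·11.25953·0.3246/(120·0.45618)
= 0.01314

Final: 0.01314


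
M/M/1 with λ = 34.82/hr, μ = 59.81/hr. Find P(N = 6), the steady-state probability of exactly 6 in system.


ρ = 34.82/59.81 = 0.5822
P_n = (1−ρ)·ρ^n = (1 − 0.5822)·0.5822^6 = 0.4178·0.038934 = 0.016268

Final: 0.016268


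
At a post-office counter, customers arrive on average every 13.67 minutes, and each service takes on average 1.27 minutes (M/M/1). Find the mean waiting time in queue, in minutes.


λ = 60/13.67 = 4.3892 /hr
μ = 60/1.27 = 47.2441 /hr
ρ = λ/μ = 4.3892/47.2441 = 0.09290
Wq = ρ/(μ−λ) = 0.09290/(47.2441−4.3892) = 0.002168 hr
In minutes: 0.002168·60 = 0.1301 min

Final: 0.1301 min


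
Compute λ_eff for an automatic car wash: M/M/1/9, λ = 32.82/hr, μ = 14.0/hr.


ρ = 2.3443; P_K = (1−ρ)ρ^9/(1−ρ^10) = 0.573545
λ_eff = λ(1 − P_K) = 32.82·(1 − 0.573545) = 32.82·0.426455 = 13.9962 /hr

Final: 13.9962 /hr


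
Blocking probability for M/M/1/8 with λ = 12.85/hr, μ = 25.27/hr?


ρ = λ/μ = 12.85/25.27 = 0.5085
P_K = (1−ρ)ρ^K/(1−ρ^(K+1)) = (0.4915·0.004471)/(1 − 0.002273)
= 0.002197/0.997727 = 0.002202

Final: 0.002202


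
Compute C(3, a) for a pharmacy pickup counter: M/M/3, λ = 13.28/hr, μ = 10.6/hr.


a = λ/μ = 1.2528; ρ = a/3 = 0.4176
P₀ = 0.277749 (from M/M/c formula)
C(c,a) = [a^c/(c!(1−ρ))]·P₀ = [1.96642/(6·0.5824)]·0.277749
= 0.56274·0.277749 = 0.156302

Final: 0.156302


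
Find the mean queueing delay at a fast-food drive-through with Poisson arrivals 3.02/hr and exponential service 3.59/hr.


ρ = 3.02/3.59 = 0.8412
Wq = ρ/(μ−λ) = 0.8412/(3.59 − 3.02) = 0.8412/0.5700 = 1.4758 hr

Final: 1.4758 hr


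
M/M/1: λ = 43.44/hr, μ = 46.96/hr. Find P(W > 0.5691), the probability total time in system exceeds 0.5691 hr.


W ~ Exponential(μ−λ) for M/M/1.
μ − λ = 46.96 − 43.44 = 3.5200
P(W > t) = e^{−(μ−λ)t} = e^{−2.0032} = 0.134899

Final: 0.134899


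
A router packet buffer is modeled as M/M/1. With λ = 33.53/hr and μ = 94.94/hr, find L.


ρ = λ/μ = 33.53/94.94 = 0.3532
L = ρ/(1−ρ) = 0.3532/(1 − 0.3532) = 0.3532/0.6468 = 0.5460

Final: 0.5460


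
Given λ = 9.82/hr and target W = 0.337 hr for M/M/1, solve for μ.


W = 1/(μ−λ) ⇒ μ − λ = 1/W = 1/0.337 = 2.9674
μ = λ + 1/W = 9.82 + 2.9674 = 12.7874 per hr

Final: 12.7874 /hr


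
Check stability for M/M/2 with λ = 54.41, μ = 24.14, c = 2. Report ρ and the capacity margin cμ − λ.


Total capacity cμ = 2·24.14 = 48.28/hr
ρ = λ/(cμ) = 54.41/48.28 = 1.1270
Stable ⇔ ρ < 1: NO
Spare capacity = cμ − λ = 48.28 − 54.41 = -6.13/hr

Final: ρ = 1.1270; unstable; margin = -6.13/hr


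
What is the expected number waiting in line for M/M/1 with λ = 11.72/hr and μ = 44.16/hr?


ρ = 11.72/44.16 = 0.2654
Lq = ρ²/(1−ρ) = 0.07044/0.7346 = 0.09588

Final: 0.09588


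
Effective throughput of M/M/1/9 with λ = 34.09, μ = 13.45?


ρ = 2.5346; P_K = (1−ρ)ρ^9/(1−ρ^10) = 0.605511
λ_eff = λ(1 − P_K) = 34.09·(1 − 0.605511) = 34.09·0.394489 = 13.4481 /hr

Final: 13.4481 /hr


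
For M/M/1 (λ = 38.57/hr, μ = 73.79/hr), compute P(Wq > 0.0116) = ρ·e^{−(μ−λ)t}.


ρ = 38.57/73.79 = 0.5227
P(Wq > t) = ρ·e^{−(μ−λ)t} = 0.5227·e^{−0.4086}
= 0.5227·0.664612 = 0.347392

Final: 0.347392


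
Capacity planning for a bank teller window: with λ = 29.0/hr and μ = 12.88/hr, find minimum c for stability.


Stability requires cμ > λ ⇔ c > λ/μ.
λ/μ = 29.0/12.88 = 2.2516
Minimum integer c = ⌊2.2516⌋ + 1 = 3
Check: 3·12.88 = 38.64 > 29.0, while 2·12.88 = 25.76 ≤ 29.0

Final: 3 servers


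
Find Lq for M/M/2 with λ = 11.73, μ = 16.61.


a = λ/μ = 0.7062; ρ = a/2 = 0.3531
P₀ = 0.478087
Lq = P₀·a^c·ρ / (c!·(1−ρ)²) = 0.478087·0.49872·0.3531/(2·0.41848)
= 0.10059

Final: 0.10059


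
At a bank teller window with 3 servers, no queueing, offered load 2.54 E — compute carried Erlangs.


B(3,2.54) = 0.287584 (Erlang-B)
Carried load = a(1 − B) = 2.54·(1 − 0.287584) = 2.54·0.712416 = 1.8095 E

Final: 1.8095 Erlangs


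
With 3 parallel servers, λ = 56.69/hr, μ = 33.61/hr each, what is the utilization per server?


ρ = λ/(cμ) = 56.69/(3·33.61) = 56.69/100.83 = 0.5622

Final: 0.5622


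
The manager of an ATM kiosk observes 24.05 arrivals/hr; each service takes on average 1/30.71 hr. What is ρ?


ρ = λ/μ = 24.05/30.71 = 0.7831

Final: 0.7831


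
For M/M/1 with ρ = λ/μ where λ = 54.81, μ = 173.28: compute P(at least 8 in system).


ρ = 54.81/173.28 = 0.3163
P(N ≥ n) = ρ^n = 0.3163^8 = 0.0001002

Final: 0.0001002


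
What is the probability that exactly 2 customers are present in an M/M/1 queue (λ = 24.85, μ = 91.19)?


ρ = 24.85/91.19 = 0.2725
P_n = (1−ρ)·ρ^n = (1 − 0.2725)·0.2725^2 = 0.7275·0.074261 = 0.054024

Final: 0.054024


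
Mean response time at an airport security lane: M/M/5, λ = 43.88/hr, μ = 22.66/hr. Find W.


a = 1.9365; ρ = 0.3873; P₀ = 0.143311
Lq = P₀·a^c·ρ/(c!(1−ρ)²) = 0.03355
Wq = Lq/λ = 0.03355/43.88 = 0.0007645 hr
W = Wq + 1/μ = 0.0007645 + 0.04413 = 0.04490 hr

Final: 0.04490 hr


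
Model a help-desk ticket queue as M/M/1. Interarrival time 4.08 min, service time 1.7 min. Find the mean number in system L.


λ = 60/4.08 = 14.7059 /hr
μ = 60/1.7 = 35.2941 /hr
ρ = λ/μ = 14.7059/35.2941 = 0.4167
L = ρ/(1−ρ) = 0.4167/0.5833 = 0.7143

Final: 0.7143


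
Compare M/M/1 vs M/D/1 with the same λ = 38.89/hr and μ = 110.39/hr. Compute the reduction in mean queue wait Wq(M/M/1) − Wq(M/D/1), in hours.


ρ = 38.89/110.39 = 0.3523
Wq(M/M/1) = ρ/(μ−λ) = 0.3523/71.50 = 0.004927 hr
Wq(M/D/1) = ρ/(2(μ−λ)) = 0.002464 hr
Savings = 0.004927 − 0.002464 = 0.002464 hr

Final: 0.002464 hr


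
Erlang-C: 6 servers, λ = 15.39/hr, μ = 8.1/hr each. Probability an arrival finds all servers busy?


a = λ/μ = 1.9000; ρ = a/6 = 0.3167
P₀ = 0.149407 (from M/M/c formula)
C(c,a) = [a^c/(c!(1−ρ))]·P₀ = [47.04588/(720·0.6833)]·0.149407
= 0.09562·0.149407 = 0.014287

Final: 0.014287


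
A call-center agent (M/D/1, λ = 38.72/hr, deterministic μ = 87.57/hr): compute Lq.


ρ = 38.72/87.57 = 0.4422
M/D/1: Lq = ρ²/(2(1−ρ)) = 0.1955/(2·0.5578) = 0.17523

Final: 0.17523


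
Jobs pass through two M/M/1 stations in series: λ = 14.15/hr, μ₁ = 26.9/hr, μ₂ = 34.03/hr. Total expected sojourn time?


Each node sees arrival rate λ = 14.15/hr (tandem ⇒ throughput preserved).
W₁ = 1/(μ₁−λ) = 1/(26.9−14.15) = 0.07843 hr
W₂ = 1/(μ₂−λ) = 1/(34.03−14.15) = 0.05030 hr
W_total = W₁ + W₂ = 0.07843 + 0.05030 = 0.12873 hr

Final: 0.12873 hr


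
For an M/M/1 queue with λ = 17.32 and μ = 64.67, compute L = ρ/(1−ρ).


ρ = λ/μ = 17.32/64.67 = 0.2678
L = ρ/(1−ρ) = 0.2678/(1 − 0.2678) = 0.2678/0.7322 = 0.3658

Final: 0.3658


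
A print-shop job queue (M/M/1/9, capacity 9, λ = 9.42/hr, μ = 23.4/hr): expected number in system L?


ρ = 9.42/23.4 = 0.4026
L = ρ[1 − (K+1)ρ^K + Kρ^(K+1)] / [(1−ρ)(1−ρ^(K+1))]
Numerator: 0.4026·(1 − 10·0.0002777 + 9·0.0001118) = 0.401851
Denominator: (0.5974)·(0.999888) = 0.597369
L = 0.401851/0.597369 = 0.6727

Final: 0.6727


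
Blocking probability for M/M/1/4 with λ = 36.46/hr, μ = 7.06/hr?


ρ = λ/μ = 36.46/7.06 = 5.1643
P_K = (1−ρ)ρ^K/(1−ρ^(K+1)) = (-4.1643·711.291884)/(1 − 3673.328906)
= -2962.037022/-3672.328906 = 0.806583

Final: 0.806583


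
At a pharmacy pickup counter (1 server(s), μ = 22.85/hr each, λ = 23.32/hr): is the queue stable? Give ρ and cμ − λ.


Total capacity cμ = 1·22.85 = 22.85/hr
ρ = λ/(cμ) = 23.32/22.85 = 1.0206
Stable ⇔ ρ < 1: NO
Spare capacity = cμ − λ = 22.85 − 23.32 = -0.47/hr

Final: ρ = 1.0206; unstable; margin = -0.47/hr


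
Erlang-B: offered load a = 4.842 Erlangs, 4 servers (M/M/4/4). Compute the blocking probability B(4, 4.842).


B(c,a) = (a^c/c!) / Σ_{k=0}^{c} a^k/k!
a^4/4! = 22.902764
Σ terms (k=0..4): 1.00000 + 4.84200 + 11.72248 + 18.92009 + 22.90276 = 59.387332
B = 22.902764/59.387332 = 0.385651

Final: 0.385651


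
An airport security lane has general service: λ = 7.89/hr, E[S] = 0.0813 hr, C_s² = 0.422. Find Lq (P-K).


ρ = λ·E[S] = 7.89·0.0813 = 0.6415
Lq = ρ²(1+C_s²)/(2(1−ρ)) = 0.4115·(1+0.422)/(2·0.3585)
= 0.4115·1.4220/0.7171 = 0.81595

Final: 0.81595


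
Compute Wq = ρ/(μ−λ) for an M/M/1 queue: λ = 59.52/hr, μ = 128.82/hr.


ρ = 59.52/128.82 = 0.4620
Wq = ρ/(μ−λ) = 0.4620/(128.82 − 59.52) = 0.4620/69.30 = 0.006667 hr

Final: 0.006667 hr


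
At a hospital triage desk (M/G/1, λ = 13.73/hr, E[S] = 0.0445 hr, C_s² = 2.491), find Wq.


ρ = λ·E[S] = 13.73·0.0445 = 0.6110
E[S²] = E[S]²(1+C_s²) = 0.0445²·(1+2.491) = 0.006913
Wq = λ·E[S²]/(2(1−ρ)) = 13.73·0.006913/(2·0.3890) = 0.12200 hr

Final: 0.12200 hr


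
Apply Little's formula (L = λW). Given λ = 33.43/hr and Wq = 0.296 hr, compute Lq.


Lq = λWq = 33.43·0.296 = 9.8953

Final: 9.8953


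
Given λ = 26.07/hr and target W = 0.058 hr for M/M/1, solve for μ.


W = 1/(μ−λ) ⇒ μ − λ = 1/W = 1/0.058 = 17.2414
μ = λ + 1/W = 26.07 + 17.2414 = 43.3114 per hr

Final: 43.3114 /hr


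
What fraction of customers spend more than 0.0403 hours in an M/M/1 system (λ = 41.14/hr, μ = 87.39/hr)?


W ~ Exponential(μ−λ) for M/M/1.
μ − λ = 87.39 − 41.14 = 46.2500
P(W > t) = e^{−(μ−λ)t} = e^{−1.8639} = 0.155071

Final: 0.155071


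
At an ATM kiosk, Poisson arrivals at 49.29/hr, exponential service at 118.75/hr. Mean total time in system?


W = 1/(μ−λ) = 1/(118.75 − 49.29) = 1/69.46 = 0.01440 hr

Final: 0.01440 hr


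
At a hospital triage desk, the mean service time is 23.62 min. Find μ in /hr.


μ = 1/(service time) in consistent units.
1 hour = 60 min, so μ = 60/23.62 = 2.5402 per hour

Final: 2.5402 /hr


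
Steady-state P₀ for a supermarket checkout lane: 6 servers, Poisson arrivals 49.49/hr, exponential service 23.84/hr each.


a = λ/μ = 49.49/23.84 = 2.0759; ρ = a/c = 0.3460
Σ_{k=0}^{5} a^k/k! (terms k=0..5) = 1.00000 + 2.07592 + 2.15473 + 1.49102 + 0.77381 + 0.32127 = 7.81675
Tail: a^6/(6!(1−ρ)) = 80.03265/(720·0.6540) = 0.16996
P₀ = 1/(7.81675 + 0.16996) = 1/7.98671 = 0.125208

Final: 0.125208


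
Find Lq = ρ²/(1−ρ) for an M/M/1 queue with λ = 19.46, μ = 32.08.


ρ = 19.46/32.08 = 0.6066
Lq = ρ²/(1−ρ) = 0.3680/0.3934 = 0.9354

Final: 0.9354


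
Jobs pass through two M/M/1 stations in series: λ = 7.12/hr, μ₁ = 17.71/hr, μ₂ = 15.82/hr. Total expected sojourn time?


Each node sees arrival rate λ = 7.12/hr (tandem ⇒ throughput preserved).
W₁ = 1/(μ₁−λ) = 1/(17.71−7.12) = 0.09443 hr
W₂ = 1/(μ₂−λ) = 1/(15.82−7.12) = 0.11494 hr
W_total = W₁ + W₂ = 0.09443 + 0.11494 = 0.20937 hr

Final: 0.20937 hr


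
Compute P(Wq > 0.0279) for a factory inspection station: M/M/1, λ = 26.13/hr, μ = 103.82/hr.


ρ = 26.13/103.82 = 0.2517
P(Wq > t) = ρ·e^{−(μ−λ)t} = 0.2517·e^{−2.1676}
= 0.2517·0.114458 = 0.028807

Final: 0.028807


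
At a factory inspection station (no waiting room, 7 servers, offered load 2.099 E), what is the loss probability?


B(c,a) = (a^c/c!) / Σ_{k=0}^{c} a^k/k!
a^7/7! = 0.035617
Σ terms (k=0..7): 1.00000 + 2.09900 + 2.20290 + 1.54130 + 0.80880 + 0.33953 + 0.11878 + 0.03562 = 8.145920
B = 0.035617/8.145920 = 0.004372

Final: 0.004372


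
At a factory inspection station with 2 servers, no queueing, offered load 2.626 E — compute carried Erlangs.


B(2,2.626) = 0.487414 (Erlang-B)
Carried load = a(1 − B) = 2.626·(1 − 0.487414) = 2.626·0.512586 = 1.3461 E

Final: 1.3461 Erlangs


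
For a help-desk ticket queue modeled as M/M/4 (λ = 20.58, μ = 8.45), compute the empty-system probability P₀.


a = λ/μ = 20.58/8.45 = 2.4355; ρ = a/c = 0.6089
Σ_{k=0}^{3} a^k/k! (terms k=0..3) = 1.00000 + 2.43550 + 2.96584 + 2.40777 = 8.80911
Tail: a^4/(4!(1−ρ)) = 35.18476/(24·0.3911) = 3.74825
P₀ = 1/(8.80911 + 3.74825) = 1/12.55736 = 0.079635

Final: 0.079635


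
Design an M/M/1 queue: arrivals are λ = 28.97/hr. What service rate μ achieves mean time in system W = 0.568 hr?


W = 1/(μ−λ) ⇒ μ − λ = 1/W = 1/0.568 = 1.7606
μ = λ + 1/W = 28.97 + 1.7606 = 30.7306 per hr

Final: 30.7306 /hr


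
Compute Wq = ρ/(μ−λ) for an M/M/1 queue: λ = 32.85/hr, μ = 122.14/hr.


ρ = 32.85/122.14 = 0.2690
Wq = ρ/(μ−λ) = 0.2690/(122.14 − 32.85) = 0.2690/89.29 = 0.003012 hr

Final: 0.003012 hr


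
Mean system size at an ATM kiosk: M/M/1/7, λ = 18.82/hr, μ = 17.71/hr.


ρ = 18.82/17.71 = 1.0627
L = ρ[1 − (K+1)ρ^K + Kρ^(K+1)] / [(1−ρ)(1−ρ^(K+1))]
Numerator: 1.0627·(1 − 8·1.530409 + 7·1.626329) = 0.149875
Denominator: (-0.06268)·(-0.626329) = 0.039256
L = 0.149875/0.039256 = 3.8179

Final: 3.8179


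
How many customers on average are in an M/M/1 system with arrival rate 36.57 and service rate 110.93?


ρ = λ/μ = 36.57/110.93 = 0.3297
L = ρ/(1−ρ) = 0.3297/(1 − 0.3297) = 0.3297/0.6703 = 0.4918

Final: 0.4918


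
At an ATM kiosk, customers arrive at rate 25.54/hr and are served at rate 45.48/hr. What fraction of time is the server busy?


ρ = λ/μ = 25.54/45.48 = 0.5616

Final: 0.5616


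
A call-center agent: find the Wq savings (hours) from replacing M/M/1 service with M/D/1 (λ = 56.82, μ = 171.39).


ρ = 56.82/171.39 = 0.3315
Wq(M/M/1) = ρ/(μ−λ) = 0.3315/114.57 = 0.002894 hr
Wq(M/D/1) = ρ/(2(μ−λ)) = 0.001447 hr
Savings = 0.002894 − 0.001447 = 0.001447 hr

Final: 0.001447 hr


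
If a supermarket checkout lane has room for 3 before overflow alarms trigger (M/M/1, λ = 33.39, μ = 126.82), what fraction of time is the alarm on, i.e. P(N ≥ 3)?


ρ = 33.39/126.82 = 0.2633
P(N ≥ n) = ρ^n = 0.2633^3 = 0.018251

Final: 0.018251


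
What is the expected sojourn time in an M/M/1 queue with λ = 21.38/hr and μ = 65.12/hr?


W = 1/(μ−λ) = 1/(65.12 − 21.38) = 1/43.74 = 0.02286 hr

Final: 0.02286 hr


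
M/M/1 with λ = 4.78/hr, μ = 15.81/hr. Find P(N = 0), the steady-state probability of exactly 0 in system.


ρ = 4.78/15.81 = 0.3023
P_n = (1−ρ)·ρ^n = (1 − 0.3023)·0.3023^0 = 0.6977·1.000000 = 0.697660

Final: 0.697660


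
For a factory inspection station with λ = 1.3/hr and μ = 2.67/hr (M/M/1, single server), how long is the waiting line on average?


ρ = 1.3/2.67 = 0.4869
Lq = ρ²/(1−ρ) = 0.2371/0.5131 = 0.4620

Final: 0.4620


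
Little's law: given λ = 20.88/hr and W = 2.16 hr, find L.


L = λW = 20.88·2.16 = 45.1008

Final: 45.1008


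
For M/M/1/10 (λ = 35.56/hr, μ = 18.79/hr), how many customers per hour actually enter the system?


ρ = 1.8925; P_K = (1−ρ)ρ^10/(1−ρ^11) = 0.472021
λ_eff = λ(1 − P_K) = 35.56·(1 − 0.472021) = 35.56·0.527979 = 18.7749 /hr

Final: 18.7749 /hr


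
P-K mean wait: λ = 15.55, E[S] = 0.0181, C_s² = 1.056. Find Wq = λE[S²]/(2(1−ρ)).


ρ = λ·E[S] = 15.55·0.0181 = 0.2815
E[S²] = E[S]²(1+C_s²) = 0.0181²·(1+1.056) = 0.0006736
Wq = λ·E[S²]/(2(1−ρ)) = 15.55·0.0006736/(2·0.7185) = 0.007288 hr

Final: 0.007288 hr


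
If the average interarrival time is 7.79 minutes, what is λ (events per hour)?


λ = 1/(interarrival time) in consistent units.
1 hour = 60 min, so λ = 60/7.79 = 7.7022 per hour

Final: 7.7022 /hr


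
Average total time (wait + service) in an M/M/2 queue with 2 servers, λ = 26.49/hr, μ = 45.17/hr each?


a = 0.5865; ρ = 0.2932; P₀ = 0.546521
Lq = P₀·a^c·ρ/(c!(1−ρ)²) = 0.05517
Wq = Lq/λ = 0.05517/26.49 = 0.002083 hr
W = Wq + 1/μ = 0.002083 + 0.02214 = 0.02422 hr

Final: 0.02422 hr


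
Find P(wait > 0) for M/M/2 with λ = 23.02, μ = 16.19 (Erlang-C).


a = λ/μ = 1.4219; ρ = a/2 = 0.7109
P₀ = 0.168953 (from M/M/c formula)
C(c,a) = [a^c/(c!(1−ρ))]·P₀ = [2.02170/(2·0.2891)]·0.168953
= 3.49694·0.168953 = 0.590818

Final: 0.590818


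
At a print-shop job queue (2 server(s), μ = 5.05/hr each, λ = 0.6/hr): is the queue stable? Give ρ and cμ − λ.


Total capacity cμ = 2·5.05 = 10.10/hr
ρ = λ/(cμ) = 0.6/10.10 = 0.05941
Stable ⇔ ρ < 1: YES
Spare capacity = cμ − λ = 10.10 − 0.6 = 9.50/hr

Final: ρ = 0.05941; stable; margin = 9.50/hr


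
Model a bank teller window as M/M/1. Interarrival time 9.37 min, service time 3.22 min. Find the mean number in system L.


λ = 60/9.37 = 6.4034 /hr
μ = 60/3.22 = 18.6335 /hr
ρ = λ/μ = 6.4034/18.6335 = 0.3436
L = ρ/(1−ρ) = 0.3436/0.6564 = 0.5236

Final: 0.5236


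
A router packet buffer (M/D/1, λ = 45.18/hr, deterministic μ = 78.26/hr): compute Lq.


ρ = 45.18/78.26 = 0.5773
M/D/1: Lq = ρ²/(2(1−ρ)) = 0.3333/(2·0.4227) = 0.39424

Final: 0.39424


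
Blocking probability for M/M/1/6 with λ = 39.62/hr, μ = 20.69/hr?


ρ = λ/μ = 39.62/20.69 = 1.9149
P_K = (1−ρ)ρ^K/(1−ρ^(K+1)) = (-0.9149·49.308738)/(1 − 94.423015)
= -45.114277/-93.423015 = 0.482903

Final: 0.482903


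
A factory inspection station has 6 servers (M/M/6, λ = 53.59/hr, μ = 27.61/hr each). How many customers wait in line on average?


a = λ/μ = 1.9410; ρ = a/6 = 0.3235
P₀ = 0.143389
Lq = P₀·a^c·ρ / (c!·(1−ρ)²) = 0.143389·53.46925·0.3235/(720·0.45766)
= 0.007527

Final: 0.007527


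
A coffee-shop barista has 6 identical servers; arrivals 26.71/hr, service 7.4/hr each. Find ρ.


ρ = λ/(cμ) = 26.71/(6·7.4) = 26.71/44.40 = 0.6016

Final: 0.6016


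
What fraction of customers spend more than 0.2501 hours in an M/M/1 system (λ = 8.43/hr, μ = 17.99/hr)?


W ~ Exponential(μ−λ) for M/M/1.
μ − λ = 17.99 − 8.43 = 9.5600
P(W > t) = e^{−(μ−λ)t} = e^{−2.3910} = 0.091542

Final: 0.091542


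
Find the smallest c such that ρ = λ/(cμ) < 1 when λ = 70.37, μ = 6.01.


Stability requires cμ > λ ⇔ c > λ/μ.
λ/μ = 70.37/6.01 = 11.7088
Minimum integer c = ⌊11.7088⌋ + 1 = 12
Check: 12·6.01 = 72.12 > 70.37, while 11·6.01 = 66.11 ≤ 70.37

Final: 12 servers


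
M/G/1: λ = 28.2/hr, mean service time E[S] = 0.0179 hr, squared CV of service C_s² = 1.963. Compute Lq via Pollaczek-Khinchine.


ρ = λ·E[S] = 28.2·0.0179 = 0.5048
Lq = ρ²(1+C_s²)/(2(1−ρ)) = 0.2548·(1+1.963)/(2·0.4952)
= 0.2548·2.9630/0.9904 = 0.76227

Final: 0.76227


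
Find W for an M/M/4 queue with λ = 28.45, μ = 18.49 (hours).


a = 1.5387; ρ = 0.3847; P₀ = 0.212355
Lq = P₀·a^c·ρ/(c!(1−ρ)²) = 0.05038
Wq = Lq/λ = 0.05038/28.45 = 0.001771 hr
W = Wq + 1/μ = 0.001771 + 0.05408 = 0.05585 hr

Final: 0.05585 hr


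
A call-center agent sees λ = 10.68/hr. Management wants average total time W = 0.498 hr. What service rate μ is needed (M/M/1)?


W = 1/(μ−λ) ⇒ μ − λ = 1/W = 1/0.498 = 2.0080
μ = λ + 1/W = 10.68 + 2.0080 = 12.6880 per hr

Final: 12.6880 /hr


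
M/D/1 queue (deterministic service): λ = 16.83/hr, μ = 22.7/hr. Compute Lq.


ρ = 16.83/22.7 = 0.7414
M/D/1: Lq = ρ²/(2(1−ρ)) = 0.5497/(2·0.2586) = 1.06286

Final: 1.06286


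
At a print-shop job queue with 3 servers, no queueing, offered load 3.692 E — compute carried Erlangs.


B(3,3.692) = 0.421591 (Erlang-B)
Carried load = a(1 − B) = 3.692·(1 − 0.421591) = 3.692·0.578409 = 2.1355 E

Final: 2.1355 Erlangs


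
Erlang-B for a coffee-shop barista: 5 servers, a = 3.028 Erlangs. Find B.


B(c,a) = (a^c/c!) / Σ_{k=0}^{c} a^k/k!
a^5/5! = 2.121281
Σ terms (k=0..5): 1.00000 + 3.02800 + 4.58439 + 4.62718 + 3.50278 + 2.12128 = 18.863627
B = 2.121281/18.863627 = 0.112453

Final: 0.112453


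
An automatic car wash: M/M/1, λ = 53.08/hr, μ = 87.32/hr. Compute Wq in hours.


ρ = 53.08/87.32 = 0.6079
Wq = ρ/(μ−λ) = 0.6079/(87.32 − 53.08) = 0.6079/34.24 = 0.01775 hr

Final: 0.01775 hr


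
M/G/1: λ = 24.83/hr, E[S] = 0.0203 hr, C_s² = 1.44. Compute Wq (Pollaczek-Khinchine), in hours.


ρ = λ·E[S] = 24.83·0.0203 = 0.5040
E[S²] = E[S]²(1+C_s²) = 0.0203²·(1+1.44) = 0.001005
Wq = λ·E[S²]/(2(1−ρ)) = 24.83·0.001005/(2·0.4960) = 0.02517 hr

Final: 0.02517 hr


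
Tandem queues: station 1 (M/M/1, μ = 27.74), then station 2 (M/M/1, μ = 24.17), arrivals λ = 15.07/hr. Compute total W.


Each node sees arrival rate λ = 15.07/hr (tandem ⇒ throughput preserved).
W₁ = 1/(μ₁−λ) = 1/(27.74−15.07) = 0.07893 hr
W₂ = 1/(μ₂−λ) = 1/(24.17−15.07) = 0.10989 hr
W_total = W₁ + W₂ = 0.07893 + 0.10989 = 0.18882 hr

Final: 0.18882 hr


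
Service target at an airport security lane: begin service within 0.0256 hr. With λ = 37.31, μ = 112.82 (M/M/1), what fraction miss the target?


ρ = 37.31/112.82 = 0.3307
P(Wq > t) = ρ·e^{−(μ−λ)t} = 0.3307·e^{−1.9331}
= 0.3307·0.144705 = 0.047855

Final: 0.047855


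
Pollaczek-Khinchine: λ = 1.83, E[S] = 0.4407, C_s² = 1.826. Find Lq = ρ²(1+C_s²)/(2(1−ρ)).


ρ = λ·E[S] = 1.83·0.4407 = 0.8065
Lq = ρ²(1+C_s²)/(2(1−ρ)) = 0.6504·(1+1.826)/(2·0.1935)
= 0.6504·2.8260/0.3870 = 4.74905

Final: 4.74905


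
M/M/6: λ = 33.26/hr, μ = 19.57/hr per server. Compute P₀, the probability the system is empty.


a = λ/μ = 33.26/19.57 = 1.6995; ρ = a/c = 0.2833
Σ_{k=0}^{5} a^k/k! (terms k=0..5) = 1.00000 + 1.69954 + 1.44422 + 0.81817 + 0.34763 + 0.11816 = 5.42772
Tail: a^6/(6!(1−ρ)) = 24.09842/(720·0.7167) = 0.04670
P₀ = 1/(5.42772 + 0.04670) = 1/5.47441 = 0.182668

Final: 0.182668


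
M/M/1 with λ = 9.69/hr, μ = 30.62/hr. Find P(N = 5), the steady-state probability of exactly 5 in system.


ρ = 9.69/30.62 = 0.3165
P_n = (1−ρ)·ρ^n = (1 − 0.3165)·0.3165^5 = 0.6835·0.003174 = 0.002169

Final: 0.002169


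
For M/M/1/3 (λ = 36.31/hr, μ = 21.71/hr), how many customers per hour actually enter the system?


ρ = 1.6725; P_K = (1−ρ)ρ^3/(1−ρ^4) = 0.461011
λ_eff = λ(1 − P_K) = 36.31·(1 − 0.461011) = 36.31·0.538989 = 19.5707 /hr

Final: 19.5707 /hr


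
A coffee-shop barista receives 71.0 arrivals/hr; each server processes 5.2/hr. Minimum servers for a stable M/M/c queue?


Stability requires cμ > λ ⇔ c > λ/μ.
λ/μ = 71.0/5.2 = 13.6538
Minimum integer c = ⌊13.6538⌋ + 1 = 14
Check: 14·5.2 = 72.80 > 71.0, while 13·5.2 = 67.60 ≤ 71.0

Final: 14 servers


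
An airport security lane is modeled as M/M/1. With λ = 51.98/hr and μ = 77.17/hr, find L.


ρ = λ/μ = 51.98/77.17 = 0.6736
L = ρ/(1−ρ) = 0.6736/(1 − 0.6736) = 0.6736/0.3264 = 2.0635

Final: 2.0635


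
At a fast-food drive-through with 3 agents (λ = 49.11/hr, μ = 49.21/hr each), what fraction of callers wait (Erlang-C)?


a = λ/μ = 0.9980; ρ = a/3 = 0.3327
P₀ = 0.364410 (from M/M/c formula)
C(c,a) = [a^c/(c!(1−ρ))]·P₀ = [0.99392/(6·0.6673)]·0.364410
= 0.24823·0.364410 = 0.090456

Final: 0.090456


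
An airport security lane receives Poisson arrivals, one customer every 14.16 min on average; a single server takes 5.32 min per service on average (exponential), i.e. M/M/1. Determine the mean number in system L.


λ = 60/14.16 = 4.2373 /hr
μ = 60/5.32 = 11.2782 /hr
ρ = λ/μ = 4.2373/11.2782 = 0.3757
L = ρ/(1−ρ) = 0.3757/0.6243 = 0.6018

Final: 0.6018
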